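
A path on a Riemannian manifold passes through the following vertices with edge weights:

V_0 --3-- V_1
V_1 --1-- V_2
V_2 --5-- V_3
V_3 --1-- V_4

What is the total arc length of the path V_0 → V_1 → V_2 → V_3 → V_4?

Arc length = 3 + 1 + 5 + 1 = 10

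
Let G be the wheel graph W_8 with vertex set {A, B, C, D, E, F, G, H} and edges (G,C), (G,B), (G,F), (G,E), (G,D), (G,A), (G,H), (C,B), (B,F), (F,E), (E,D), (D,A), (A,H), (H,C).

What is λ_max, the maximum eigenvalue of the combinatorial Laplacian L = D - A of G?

The wheel W_8 is the join K_1 ∨ C_7 (a hub joined to every vertex of a cycle of length 7). For a join G ∨ H (G on p vertices, H on q vertices) the Laplacian spectrum is 0, p+q, the eigenvalues of L(G) other than one 0 each shifted by +q, and the eigenvalues of L(H) other than one 0 each shifted by +p. With G = K_1 (p = 1, nothing left after dropping its 0) and H = C_7 (q = 7, eigenvalues 2 − 2cos(2πk/7), k = 0, …, 6; drop k = 0), the spectrum of W_8 is 0, 8, and 1 + (2 − 2cos(2πk/7)) = 3 − 2cos(2πk/7) for k = 1, …, 6:
k=1: 3 − 2cos(2π/7) = 1.753; k=2: 3 − 2cos(4π/7) = 3.445; k=3: 3 − 2cos(6π/7) = 4.8019; k=4: 3 − 2cos(8π/7) = 4.8019; k=5: 3 − 2cos(10π/7) = 3.445; k=6: 3 − 2cos(12π/7) = 1.753.
Laplacian eigenvalues: [0.0, 1.753, 1.753, 3.445, 3.445, 4.8019, 4.8019, 8.0]. Largest eigenvalue (spectral radius) = 8.0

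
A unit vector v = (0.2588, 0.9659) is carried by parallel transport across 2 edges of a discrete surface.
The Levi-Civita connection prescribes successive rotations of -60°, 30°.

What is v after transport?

Total rotation: (-60°) + 30° = -30°. Final vector: (0.7071, 0.7071)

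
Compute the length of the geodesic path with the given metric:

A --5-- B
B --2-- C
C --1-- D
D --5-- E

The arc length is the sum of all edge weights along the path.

Arc length = 5 + 2 + 1 + 5 = 13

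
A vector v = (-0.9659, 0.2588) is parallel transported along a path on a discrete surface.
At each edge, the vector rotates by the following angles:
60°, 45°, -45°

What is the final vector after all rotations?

Total rotation: 60° + 45° + (-45°) = 60°. Final vector: (-0.7071, -0.7071)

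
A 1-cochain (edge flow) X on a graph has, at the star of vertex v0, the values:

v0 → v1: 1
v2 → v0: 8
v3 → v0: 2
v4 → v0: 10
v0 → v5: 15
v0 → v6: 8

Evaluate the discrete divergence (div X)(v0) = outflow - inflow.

Divergence = sum of outgoing flows = 1 + (-8) + (-2) + (-10) + 15 + 8 = 4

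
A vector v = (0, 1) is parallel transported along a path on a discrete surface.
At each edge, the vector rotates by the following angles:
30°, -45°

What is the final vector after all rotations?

Total rotation: 30° + (-45°) = -15°. Final vector: (0.2588, 0.9659)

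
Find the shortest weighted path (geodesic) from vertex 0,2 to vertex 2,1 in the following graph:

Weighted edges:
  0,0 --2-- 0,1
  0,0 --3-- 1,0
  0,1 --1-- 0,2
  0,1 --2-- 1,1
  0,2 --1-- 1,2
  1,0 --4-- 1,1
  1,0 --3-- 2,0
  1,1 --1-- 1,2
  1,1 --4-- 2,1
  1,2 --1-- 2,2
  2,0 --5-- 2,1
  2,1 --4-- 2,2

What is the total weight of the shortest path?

Shortest path: 0,2 → 1,2 → 1,1 → 2,1, total weight = 6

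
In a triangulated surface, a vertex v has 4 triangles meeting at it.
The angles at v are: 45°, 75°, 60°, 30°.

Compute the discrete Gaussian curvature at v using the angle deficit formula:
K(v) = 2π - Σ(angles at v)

Sum of angles = 210°. K = 360° - 210° = 150° = 5π/6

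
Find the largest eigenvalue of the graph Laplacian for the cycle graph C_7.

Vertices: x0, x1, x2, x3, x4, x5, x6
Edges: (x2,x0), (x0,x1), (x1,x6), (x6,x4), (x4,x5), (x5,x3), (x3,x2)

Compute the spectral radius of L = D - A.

The cycle graph C_n has Laplacian eigenvalues λ_k = 2 − 2cos(2πk/n), k = 0, 1, …, n−1. Here n = 7:
k=0: 2 − 2cos(0) = 0.0; k=1: 2 − 2cos(2π/7) = 0.753; k=2: 2 − 2cos(4π/7) = 2.445; k=3: 2 − 2cos(6π/7) = 3.8019; k=4: 2 − 2cos(8π/7) = 3.8019; k=5: 2 − 2cos(10π/7) = 2.445; k=6: 2 − 2cos(12π/7) = 0.753.
Laplacian eigenvalues: [0.0, 0.753, 0.753, 2.445, 2.445, 3.8019, 3.8019]. Largest eigenvalue (spectral radius) = 3.8019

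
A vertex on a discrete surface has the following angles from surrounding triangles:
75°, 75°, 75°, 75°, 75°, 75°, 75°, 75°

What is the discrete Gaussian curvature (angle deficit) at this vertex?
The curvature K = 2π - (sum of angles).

Sum of angles = 600°. K = 360° - 600° = -240°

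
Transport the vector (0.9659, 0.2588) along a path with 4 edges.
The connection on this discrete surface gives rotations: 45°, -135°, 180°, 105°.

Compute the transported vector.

Total rotation: 45° + (-135°) + 180° + 105° = 195° ≡ -165° (mod 360°). Final vector: (-0.8660, -0.5000)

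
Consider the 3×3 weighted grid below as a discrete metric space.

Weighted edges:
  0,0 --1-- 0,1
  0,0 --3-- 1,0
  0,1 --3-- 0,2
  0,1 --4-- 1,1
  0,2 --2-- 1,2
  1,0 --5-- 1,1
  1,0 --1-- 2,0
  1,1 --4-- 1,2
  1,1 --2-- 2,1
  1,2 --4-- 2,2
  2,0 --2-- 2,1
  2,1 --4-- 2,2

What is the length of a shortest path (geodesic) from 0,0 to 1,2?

Shortest path: 0,0 → 0,1 → 0,2 → 1,2, total weight = 6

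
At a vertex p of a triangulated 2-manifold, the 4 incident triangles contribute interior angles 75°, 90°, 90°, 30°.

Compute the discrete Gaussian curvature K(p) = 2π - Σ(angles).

Sum of angles = 285°. K = 360° - 285° = 75° = 5π/12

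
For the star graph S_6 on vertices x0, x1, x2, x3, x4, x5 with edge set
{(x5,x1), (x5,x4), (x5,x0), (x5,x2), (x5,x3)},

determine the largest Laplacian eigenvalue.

The star S_6 is the complete bipartite graph K_{1,5} (one hub of degree 5, 5 leaves of degree 1). The Laplacian spectrum of K_{p,q} is 0, p (multiplicity q−1), q (multiplicity p−1), p+q. With p = 1, q = 5: 0 once, 1 with multiplicity 4, and 6 once. (Check: trace L = sum of degrees = 10 = 4·1 + 6.)
Laplacian eigenvalues: [0.0, 1.0, 1.0, 1.0, 1.0, 6.0]. Largest eigenvalue (spectral radius) = 6.0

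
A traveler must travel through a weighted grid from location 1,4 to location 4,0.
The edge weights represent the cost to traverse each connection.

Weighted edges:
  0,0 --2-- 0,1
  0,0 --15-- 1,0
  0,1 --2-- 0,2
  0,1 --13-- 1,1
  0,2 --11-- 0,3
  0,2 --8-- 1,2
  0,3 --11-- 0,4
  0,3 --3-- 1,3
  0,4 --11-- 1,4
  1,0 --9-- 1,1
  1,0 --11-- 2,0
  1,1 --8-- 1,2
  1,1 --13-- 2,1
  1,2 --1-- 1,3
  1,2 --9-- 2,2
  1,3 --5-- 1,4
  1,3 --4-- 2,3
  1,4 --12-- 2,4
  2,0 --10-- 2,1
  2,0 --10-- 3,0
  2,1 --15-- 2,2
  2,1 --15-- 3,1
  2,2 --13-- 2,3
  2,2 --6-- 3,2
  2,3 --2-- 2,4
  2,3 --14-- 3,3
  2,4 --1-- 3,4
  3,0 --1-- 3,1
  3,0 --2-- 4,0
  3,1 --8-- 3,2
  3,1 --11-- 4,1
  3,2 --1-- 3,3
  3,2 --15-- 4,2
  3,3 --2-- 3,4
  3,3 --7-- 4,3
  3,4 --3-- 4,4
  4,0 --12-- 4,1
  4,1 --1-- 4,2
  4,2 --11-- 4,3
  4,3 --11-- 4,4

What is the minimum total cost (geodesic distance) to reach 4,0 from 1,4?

Shortest path: 1,4 → 1,3 → 2,3 → 2,4 → 3,4 → 3,3 → 3,2 → 3,1 → 3,0 → 4,0, total weight = 26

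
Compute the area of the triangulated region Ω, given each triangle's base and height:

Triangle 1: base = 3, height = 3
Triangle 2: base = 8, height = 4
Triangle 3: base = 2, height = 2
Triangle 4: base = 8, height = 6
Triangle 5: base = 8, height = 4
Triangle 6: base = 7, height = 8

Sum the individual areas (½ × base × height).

(1/2)×3×3 + (1/2)×8×4 + (1/2)×2×2 + (1/2)×8×6 + (1/2)×8×4 + (1/2)×7×8 = 90.5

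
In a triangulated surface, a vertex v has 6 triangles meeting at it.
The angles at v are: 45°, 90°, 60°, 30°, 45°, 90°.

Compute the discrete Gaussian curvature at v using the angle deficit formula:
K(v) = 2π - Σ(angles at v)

Sum of angles = 360°. K = 360° - 360° = 0°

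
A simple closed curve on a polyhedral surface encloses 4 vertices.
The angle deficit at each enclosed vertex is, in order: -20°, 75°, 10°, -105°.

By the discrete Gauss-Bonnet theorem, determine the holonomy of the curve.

Holonomy = total enclosed curvature = (-20°) + 75° + 10° + (-105°) = -40°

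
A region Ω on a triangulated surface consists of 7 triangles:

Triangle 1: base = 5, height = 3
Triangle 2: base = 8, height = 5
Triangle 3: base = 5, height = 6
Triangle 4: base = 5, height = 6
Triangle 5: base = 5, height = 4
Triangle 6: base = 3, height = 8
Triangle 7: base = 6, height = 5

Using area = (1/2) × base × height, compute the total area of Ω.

(1/2)×5×3 + (1/2)×8×5 + (1/2)×5×6 + (1/2)×5×6 + (1/2)×5×4 + (1/2)×3×8 + (1/2)×6×5 = 94.5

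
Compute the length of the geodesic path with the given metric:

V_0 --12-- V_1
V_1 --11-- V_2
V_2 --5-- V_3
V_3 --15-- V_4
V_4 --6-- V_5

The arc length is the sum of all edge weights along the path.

Arc length = 12 + 11 + 5 + 15 + 6 = 49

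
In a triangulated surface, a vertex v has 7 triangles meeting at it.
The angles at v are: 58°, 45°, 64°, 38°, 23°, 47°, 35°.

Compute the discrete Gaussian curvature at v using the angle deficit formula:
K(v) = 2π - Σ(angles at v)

Sum of angles = 310°. K = 360° - 310° = 50° = 5π/18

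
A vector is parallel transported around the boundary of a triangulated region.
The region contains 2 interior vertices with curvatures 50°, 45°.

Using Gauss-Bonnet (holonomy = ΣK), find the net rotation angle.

Holonomy = total enclosed curvature = 50° + 45° = 95°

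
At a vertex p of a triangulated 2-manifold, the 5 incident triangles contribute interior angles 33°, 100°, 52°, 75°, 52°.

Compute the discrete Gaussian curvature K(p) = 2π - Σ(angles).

Sum of angles = 312°. K = 360° - 312° = 48° = 4π/15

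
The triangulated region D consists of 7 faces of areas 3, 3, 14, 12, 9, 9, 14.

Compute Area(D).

3 + 3 + 14 + 12 + 9 + 9 + 14 = 64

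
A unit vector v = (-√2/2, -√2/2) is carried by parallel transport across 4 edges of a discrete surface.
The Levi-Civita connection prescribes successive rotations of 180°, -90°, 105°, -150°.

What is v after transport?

Total rotation: 180° + (-90°) + 105° + (-150°) = 45°. Final vector: (0, -1)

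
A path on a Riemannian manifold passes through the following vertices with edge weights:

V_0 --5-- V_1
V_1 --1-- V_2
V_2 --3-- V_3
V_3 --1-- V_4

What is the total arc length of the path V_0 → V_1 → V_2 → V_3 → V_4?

Arc length = 5 + 1 + 3 + 1 = 10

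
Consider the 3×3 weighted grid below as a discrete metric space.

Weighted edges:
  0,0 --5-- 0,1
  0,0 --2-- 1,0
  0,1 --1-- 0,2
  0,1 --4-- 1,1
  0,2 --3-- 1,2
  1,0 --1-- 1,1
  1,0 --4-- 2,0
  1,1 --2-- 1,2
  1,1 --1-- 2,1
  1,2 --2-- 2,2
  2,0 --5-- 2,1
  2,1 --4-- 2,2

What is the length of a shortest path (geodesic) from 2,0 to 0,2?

Shortest path: 2,0 → 1,0 → 1,1 → 1,2 → 0,2, total weight = 10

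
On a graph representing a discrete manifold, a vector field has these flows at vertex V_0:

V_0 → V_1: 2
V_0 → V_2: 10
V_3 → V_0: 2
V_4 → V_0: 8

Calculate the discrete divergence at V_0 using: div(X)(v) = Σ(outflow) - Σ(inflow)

Divergence = sum of outgoing flows = 2 + 10 + (-2) + (-8) = 2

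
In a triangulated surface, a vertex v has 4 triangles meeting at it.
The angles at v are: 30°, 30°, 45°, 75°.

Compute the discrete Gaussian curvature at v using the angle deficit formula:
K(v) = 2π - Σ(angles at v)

Sum of angles = 180°. K = 360° - 180° = 180°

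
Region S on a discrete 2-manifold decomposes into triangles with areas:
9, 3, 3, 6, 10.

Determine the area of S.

9 + 3 + 3 + 6 + 10 = 31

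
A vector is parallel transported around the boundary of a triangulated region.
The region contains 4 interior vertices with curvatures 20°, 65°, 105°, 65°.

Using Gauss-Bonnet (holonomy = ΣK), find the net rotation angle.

Holonomy = total enclosed curvature = 20° + 65° + 105° + 65° = 255°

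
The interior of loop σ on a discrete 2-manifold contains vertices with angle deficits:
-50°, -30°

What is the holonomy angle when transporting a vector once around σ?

Holonomy = total enclosed curvature = (-50°) + (-30°) = -80°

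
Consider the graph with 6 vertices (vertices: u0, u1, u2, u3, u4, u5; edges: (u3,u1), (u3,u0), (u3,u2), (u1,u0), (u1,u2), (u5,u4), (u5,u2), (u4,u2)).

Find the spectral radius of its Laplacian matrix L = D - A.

Degrees: deg(u0) = 2, deg(u1) = 3, deg(u2) = 4, deg(u3) = 3, deg(u4) = 2, deg(u5) = 2.
L = D − A with rows/columns ordered (u0, u1, u2, u3, u4, u5):
  [ 2, -1,  0, -1,  0,  0]
  [-1,  3, -1, -1,  0,  0]
  [ 0, -1,  4, -1, -1, -1]
  [-1, -1, -1,  3,  0,  0]
  [ 0,  0, -1,  0,  2, -1]
  [ 0,  0, -1,  0, -1,  2]
Characteristic polynomial: det(λI − L) = λ(λ² − 6λ + 4)(λ − 3)²(λ − 4).
Roots: λ = 0; (λ² − 6λ + 4) = 0 ⇒ λ = 3 ± √5 ≈ 0.7639, 5.2361; (λ − 3) = 0 ⇒ λ = 3 (multiplicity 2); (λ − 4) = 0 ⇒ λ = 4.
(Check: the roots sum (with multiplicity) to 16, matching trace L = Σdeg = 2·8 = 16.)
Laplacian eigenvalues: [0.0, 0.7639, 3.0, 3.0, 4.0, 5.2361]. Largest eigenvalue (spectral radius) = 5.2361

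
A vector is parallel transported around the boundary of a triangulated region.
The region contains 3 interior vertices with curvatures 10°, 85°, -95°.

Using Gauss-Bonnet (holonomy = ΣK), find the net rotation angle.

Holonomy = total enclosed curvature = 10° + 85° + (-95°) = 0°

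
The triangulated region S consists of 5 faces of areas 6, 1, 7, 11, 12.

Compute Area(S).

6 + 1 + 7 + 11 + 12 = 37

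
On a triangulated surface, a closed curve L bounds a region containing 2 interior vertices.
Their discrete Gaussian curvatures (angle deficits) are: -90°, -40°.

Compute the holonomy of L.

Holonomy = total enclosed curvature = (-90°) + (-40°) = -130°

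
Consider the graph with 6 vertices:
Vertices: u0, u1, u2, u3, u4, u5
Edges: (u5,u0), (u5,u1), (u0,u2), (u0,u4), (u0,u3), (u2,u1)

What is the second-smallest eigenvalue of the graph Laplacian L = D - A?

Degrees: deg(u0) = 4, deg(u1) = 2, deg(u2) = 2, deg(u3) = 1, deg(u4) = 1, deg(u5) = 2.
L = D − A with rows/columns ordered (u0, u1, u2, u3, u4, u5):
  [ 4,  0, -1, -1, -1, -1]
  [ 0,  2, -1,  0,  0, -1]
  [-1, -1,  2,  0,  0,  0]
  [-1,  0,  0,  1,  0,  0]
  [-1,  0,  0,  0,  1,  0]
  [-1, -1,  0,  0,  0,  2]
Characteristic polynomial: det(λI − L) = λ(λ² − 6λ + 4)(λ − 1)(λ − 2)(λ − 3).
Roots: λ = 0; (λ² − 6λ + 4) = 0 ⇒ λ = 3 ± √5 ≈ 0.7639, 5.2361; (λ − 1) = 0 ⇒ λ = 1; (λ − 2) = 0 ⇒ λ = 2; (λ − 3) = 0 ⇒ λ = 3.
(Check: the roots sum (with multiplicity) to 12, matching trace L = Σdeg = 2·6 = 12.)
Laplacian eigenvalues: [0.0, 0.7639, 1.0, 2.0, 3.0, 5.2361]. Algebraic connectivity (smallest non-zero eigenvalue) = 0.7639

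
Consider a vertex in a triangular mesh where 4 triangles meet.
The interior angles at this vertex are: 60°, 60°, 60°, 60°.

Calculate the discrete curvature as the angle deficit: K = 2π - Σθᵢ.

Sum of angles = 240°. K = 360° - 240° = 120° = 2π/3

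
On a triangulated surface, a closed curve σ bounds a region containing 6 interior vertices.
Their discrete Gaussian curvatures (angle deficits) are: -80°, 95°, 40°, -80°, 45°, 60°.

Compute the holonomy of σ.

Holonomy = total enclosed curvature = (-80°) + 95° + 40° + (-80°) + 45° + 60° = 80°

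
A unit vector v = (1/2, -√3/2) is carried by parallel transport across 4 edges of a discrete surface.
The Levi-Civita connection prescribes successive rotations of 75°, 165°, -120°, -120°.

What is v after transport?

Total rotation: 75° + 165° + (-120°) + (-120°) = 0°. Final vector: (0.5000, -0.8660)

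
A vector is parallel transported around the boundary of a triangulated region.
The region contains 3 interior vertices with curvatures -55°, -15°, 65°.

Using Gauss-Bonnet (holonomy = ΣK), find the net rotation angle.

Holonomy = total enclosed curvature = (-55°) + (-15°) + 65° = -5°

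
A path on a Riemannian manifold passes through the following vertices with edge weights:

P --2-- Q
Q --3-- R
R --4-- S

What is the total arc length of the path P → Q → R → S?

Arc length = 2 + 3 + 4 = 9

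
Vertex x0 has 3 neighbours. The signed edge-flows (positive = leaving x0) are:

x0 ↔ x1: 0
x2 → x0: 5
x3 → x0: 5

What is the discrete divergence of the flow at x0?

Divergence = sum of outgoing flows = 0 + (-5) + (-5) = -10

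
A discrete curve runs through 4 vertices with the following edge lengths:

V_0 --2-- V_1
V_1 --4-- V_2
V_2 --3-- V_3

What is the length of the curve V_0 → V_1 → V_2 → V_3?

Arc length = 2 + 4 + 3 = 9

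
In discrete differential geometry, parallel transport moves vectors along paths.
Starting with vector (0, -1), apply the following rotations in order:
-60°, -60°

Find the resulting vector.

Total rotation: (-60°) + (-60°) = -120°. Final vector: (-0.8660, 0.5000)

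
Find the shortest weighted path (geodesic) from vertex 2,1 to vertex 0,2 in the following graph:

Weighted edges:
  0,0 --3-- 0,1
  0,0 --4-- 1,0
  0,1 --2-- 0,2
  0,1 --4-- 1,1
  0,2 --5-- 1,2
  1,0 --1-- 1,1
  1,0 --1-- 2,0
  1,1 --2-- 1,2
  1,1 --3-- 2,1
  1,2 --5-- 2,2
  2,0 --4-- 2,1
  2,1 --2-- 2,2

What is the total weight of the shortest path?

Shortest path: 2,1 → 1,1 → 0,1 → 0,2, total weight = 9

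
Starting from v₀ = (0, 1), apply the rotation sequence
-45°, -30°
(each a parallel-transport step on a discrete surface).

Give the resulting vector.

Total rotation: (-45°) + (-30°) = -75°. Final vector: (0.9659, 0.2588)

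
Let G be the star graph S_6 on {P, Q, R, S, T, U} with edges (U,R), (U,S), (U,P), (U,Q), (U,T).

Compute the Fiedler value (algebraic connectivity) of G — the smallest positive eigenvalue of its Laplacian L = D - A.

The star S_6 is the complete bipartite graph K_{1,5} (one hub of degree 5, 5 leaves of degree 1). The Laplacian spectrum of K_{p,q} is 0, p (multiplicity q−1), q (multiplicity p−1), p+q. With p = 1, q = 5: 0 once, 1 with multiplicity 4, and 6 once. (Check: trace L = sum of degrees = 10 = 4·1 + 6.)
Laplacian eigenvalues: [0.0, 1.0, 1.0, 1.0, 1.0, 6.0]. Algebraic connectivity (smallest non-zero eigenvalue) = 1.0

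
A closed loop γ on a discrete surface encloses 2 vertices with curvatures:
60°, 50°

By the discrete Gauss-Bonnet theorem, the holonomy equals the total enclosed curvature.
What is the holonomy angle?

Holonomy = total enclosed curvature = 60° + 50° = 110°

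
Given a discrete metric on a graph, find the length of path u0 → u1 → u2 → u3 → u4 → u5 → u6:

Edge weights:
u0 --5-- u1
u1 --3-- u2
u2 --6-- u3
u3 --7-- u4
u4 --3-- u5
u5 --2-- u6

Arc length = 5 + 3 + 6 + 7 + 3 + 2 = 26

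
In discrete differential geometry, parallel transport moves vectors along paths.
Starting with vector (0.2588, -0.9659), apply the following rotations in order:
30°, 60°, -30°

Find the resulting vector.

Total rotation: 30° + 60° + (-30°) = 60°. Final vector: (0.9659, -0.2588)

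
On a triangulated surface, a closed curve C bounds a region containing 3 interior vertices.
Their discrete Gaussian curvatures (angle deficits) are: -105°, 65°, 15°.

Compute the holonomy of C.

Holonomy = total enclosed curvature = (-105°) + 65° + 15° = -25°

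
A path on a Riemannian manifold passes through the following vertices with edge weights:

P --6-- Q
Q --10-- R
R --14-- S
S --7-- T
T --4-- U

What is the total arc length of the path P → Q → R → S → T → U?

Arc length = 6 + 10 + 14 + 7 + 4 = 41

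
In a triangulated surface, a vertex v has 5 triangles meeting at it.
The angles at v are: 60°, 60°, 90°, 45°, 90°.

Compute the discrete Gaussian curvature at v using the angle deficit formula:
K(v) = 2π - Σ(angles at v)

Sum of angles = 345°. K = 360° - 345° = 15°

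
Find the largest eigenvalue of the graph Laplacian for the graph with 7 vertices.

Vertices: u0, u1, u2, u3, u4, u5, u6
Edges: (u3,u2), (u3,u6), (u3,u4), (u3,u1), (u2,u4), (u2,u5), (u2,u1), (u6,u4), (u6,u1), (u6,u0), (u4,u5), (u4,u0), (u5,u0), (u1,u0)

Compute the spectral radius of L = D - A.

Degrees: deg(u0) = 4, deg(u1) = 4, deg(u2) = 4, deg(u3) = 4, deg(u4) = 5, deg(u5) = 3, deg(u6) = 4.
L = D − A with rows/columns ordered (u0, u1, u2, u3, u4, u5, u6):
  [ 4, -1,  0,  0, -1, -1, -1]
  [-1,  4, -1, -1,  0,  0, -1]
  [ 0, -1,  4, -1, -1, -1,  0]
  [ 0, -1, -1,  4, -1,  0, -1]
  [-1,  0, -1, -1,  5, -1, -1]
  [-1,  0, -1,  0, -1,  3,  0]
  [-1, -1,  0, -1, -1,  0,  4]
Characteristic polynomial: det(λI − L) = λ(λ² − 8λ + 14)(λ² − 9λ + 19)(λ² − 11λ + 29).
Roots: λ = 0; (λ² − 8λ + 14) = 0 ⇒ λ = 4 ± √2 ≈ 2.5858, 5.4142; (λ² − 9λ + 19) = 0 ⇒ λ = (9 ± √5)/2 ≈ 3.382, 5.618; (λ² − 11λ + 29) = 0 ⇒ λ = (11 ± √5)/2 ≈ 4.382, 6.618.
(Check: the roots sum (with multiplicity) to 28, matching trace L = Σdeg = 2·14 = 28.)
Laplacian eigenvalues: [0.0, 2.5858, 3.382, 4.382, 5.4142, 5.618, 6.618]. Largest eigenvalue (spectral radius) = 6.618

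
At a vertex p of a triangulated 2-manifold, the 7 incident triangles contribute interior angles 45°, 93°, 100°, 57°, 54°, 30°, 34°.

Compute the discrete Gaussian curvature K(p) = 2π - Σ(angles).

Sum of angles = 413°. K = 360° - 413° = -53° = -53π/180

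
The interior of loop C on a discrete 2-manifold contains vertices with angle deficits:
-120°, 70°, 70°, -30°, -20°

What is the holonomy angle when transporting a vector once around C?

Holonomy = total enclosed curvature = (-120°) + 70° + 70° + (-30°) + (-20°) = -30°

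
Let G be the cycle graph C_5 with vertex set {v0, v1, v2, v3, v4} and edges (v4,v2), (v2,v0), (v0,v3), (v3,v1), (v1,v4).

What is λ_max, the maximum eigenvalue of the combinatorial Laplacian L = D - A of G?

The cycle graph C_n has Laplacian eigenvalues λ_k = 2 − 2cos(2πk/n), k = 0, 1, …, n−1. Here n = 5:
k=0: 2 − 2cos(0) = 0.0; k=1: 2 − 2cos(2π/5) = 1.382; k=2: 2 − 2cos(4π/5) = 3.618; k=3: 2 − 2cos(6π/5) = 3.618; k=4: 2 − 2cos(8π/5) = 1.382.
Laplacian eigenvalues: [0.0, 1.382, 1.382, 3.618, 3.618]. Largest eigenvalue (spectral radius) = 3.618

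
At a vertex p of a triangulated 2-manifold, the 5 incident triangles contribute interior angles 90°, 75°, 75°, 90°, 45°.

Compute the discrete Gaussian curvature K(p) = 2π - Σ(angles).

Sum of angles = 375°. K = 360° - 375° = -15°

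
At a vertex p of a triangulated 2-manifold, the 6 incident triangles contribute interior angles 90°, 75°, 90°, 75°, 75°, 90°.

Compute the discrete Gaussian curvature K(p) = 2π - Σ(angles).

Sum of angles = 495°. K = 360° - 495° = -135° = -3π/4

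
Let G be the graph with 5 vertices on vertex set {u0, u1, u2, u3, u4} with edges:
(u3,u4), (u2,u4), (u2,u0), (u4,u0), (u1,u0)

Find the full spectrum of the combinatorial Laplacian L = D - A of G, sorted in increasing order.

Degrees: deg(u0) = 3, deg(u1) = 1, deg(u2) = 2, deg(u3) = 1, deg(u4) = 3.
L = D − A with rows/columns ordered (u0, u1, u2, u3, u4):
  [ 3, -1, -1,  0, -1]
  [-1,  1,  0,  0,  0]
  [-1,  0,  2,  0, -1]
  [ 0,  0,  0,  1, -1]
  [-1,  0, -1, -1,  3]
Characteristic polynomial: det(λI − L) = λ(λ² − 5λ + 3)(λ² − 5λ + 5).
Roots: λ = 0; (λ² − 5λ + 3) = 0 ⇒ λ = (5 ± √13)/2 ≈ 0.6972, 4.3028; (λ² − 5λ + 5) = 0 ⇒ λ = (5 ± √5)/2 ≈ 1.382, 3.618.
(Check: the roots sum (with multiplicity) to 10, matching trace L = Σdeg = 2·5 = 10.)
Laplacian eigenvalues (increasing order): [0.0, 0.6972, 1.382, 3.618, 4.3028]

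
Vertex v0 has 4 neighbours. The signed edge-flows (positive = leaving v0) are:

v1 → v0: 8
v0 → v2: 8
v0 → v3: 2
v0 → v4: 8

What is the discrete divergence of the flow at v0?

Divergence = sum of outgoing flows = (-8) + 8 + 2 + 8 = 10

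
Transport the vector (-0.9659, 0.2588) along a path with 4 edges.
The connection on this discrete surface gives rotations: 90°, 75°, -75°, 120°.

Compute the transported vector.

Total rotation: 90° + 75° + (-75°) + 120° = 210° ≡ -150° (mod 360°). Final vector: (0.9659, 0.2588)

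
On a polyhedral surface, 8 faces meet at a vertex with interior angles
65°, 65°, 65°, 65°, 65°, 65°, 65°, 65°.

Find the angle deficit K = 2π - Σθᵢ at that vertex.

Sum of angles = 520°. K = 360° - 520° = -160°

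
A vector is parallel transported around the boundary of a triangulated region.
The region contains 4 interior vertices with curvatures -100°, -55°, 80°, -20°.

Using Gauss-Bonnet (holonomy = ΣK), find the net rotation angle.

Holonomy = total enclosed curvature = (-100°) + (-55°) + 80° + (-20°) = -95°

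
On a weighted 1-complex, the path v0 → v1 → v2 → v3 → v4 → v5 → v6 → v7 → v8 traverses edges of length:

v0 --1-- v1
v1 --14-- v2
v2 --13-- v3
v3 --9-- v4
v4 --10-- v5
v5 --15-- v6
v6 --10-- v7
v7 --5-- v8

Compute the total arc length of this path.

Arc length = 1 + 14 + 13 + 9 + 10 + 15 + 10 + 5 = 77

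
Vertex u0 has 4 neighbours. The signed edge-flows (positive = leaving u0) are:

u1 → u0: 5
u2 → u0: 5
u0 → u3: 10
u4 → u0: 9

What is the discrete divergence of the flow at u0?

Divergence = sum of outgoing flows = (-5) + (-5) + 10 + (-9) = -9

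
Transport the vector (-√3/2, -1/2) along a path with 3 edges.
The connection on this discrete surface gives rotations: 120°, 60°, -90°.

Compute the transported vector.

Total rotation: 120° + 60° + (-90°) = 90°. Final vector: (0.5000, -0.8660)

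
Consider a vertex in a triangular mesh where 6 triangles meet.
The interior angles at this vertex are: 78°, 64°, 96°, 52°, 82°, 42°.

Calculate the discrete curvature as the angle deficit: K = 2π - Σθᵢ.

Sum of angles = 414°. K = 360° - 414° = -54° = -3π/10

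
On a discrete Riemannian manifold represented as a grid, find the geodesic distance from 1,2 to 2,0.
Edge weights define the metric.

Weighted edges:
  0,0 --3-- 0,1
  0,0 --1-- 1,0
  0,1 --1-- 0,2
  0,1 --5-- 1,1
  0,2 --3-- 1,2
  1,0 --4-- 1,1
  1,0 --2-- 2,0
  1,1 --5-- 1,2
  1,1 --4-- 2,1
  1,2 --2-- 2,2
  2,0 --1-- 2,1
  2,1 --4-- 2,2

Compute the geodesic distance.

Shortest path: 1,2 → 2,2 → 2,1 → 2,0, total weight = 7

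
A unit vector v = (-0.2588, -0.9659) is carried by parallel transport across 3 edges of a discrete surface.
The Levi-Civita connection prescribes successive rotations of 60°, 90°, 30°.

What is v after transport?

Total rotation: 60° + 90° + 30° = 180°. Final vector: (0.2588, 0.9659)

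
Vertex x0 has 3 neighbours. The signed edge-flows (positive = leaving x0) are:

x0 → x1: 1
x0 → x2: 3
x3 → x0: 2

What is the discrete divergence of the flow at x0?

Divergence = sum of outgoing flows = 1 + 3 + (-2) = 2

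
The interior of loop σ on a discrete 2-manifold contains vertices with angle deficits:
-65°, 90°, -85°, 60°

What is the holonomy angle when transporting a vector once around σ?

Holonomy = total enclosed curvature = (-65°) + 90° + (-85°) + 60° = 0°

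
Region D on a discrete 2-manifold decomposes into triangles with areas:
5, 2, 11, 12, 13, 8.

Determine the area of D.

5 + 2 + 11 + 12 + 13 + 8 = 51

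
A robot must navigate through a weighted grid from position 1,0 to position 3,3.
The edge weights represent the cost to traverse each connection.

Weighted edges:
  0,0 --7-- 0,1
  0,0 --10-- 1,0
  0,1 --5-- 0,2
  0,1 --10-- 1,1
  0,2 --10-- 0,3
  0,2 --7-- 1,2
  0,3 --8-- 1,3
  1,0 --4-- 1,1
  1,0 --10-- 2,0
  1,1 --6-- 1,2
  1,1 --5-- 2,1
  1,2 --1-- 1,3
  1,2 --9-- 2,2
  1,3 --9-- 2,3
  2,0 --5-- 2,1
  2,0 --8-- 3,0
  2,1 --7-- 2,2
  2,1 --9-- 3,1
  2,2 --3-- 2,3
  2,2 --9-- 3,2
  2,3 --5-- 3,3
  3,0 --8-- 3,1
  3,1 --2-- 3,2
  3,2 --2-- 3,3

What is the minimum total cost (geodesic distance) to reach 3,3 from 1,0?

Shortest path: 1,0 → 1,1 → 2,1 → 3,1 → 3,2 → 3,3, total weight = 22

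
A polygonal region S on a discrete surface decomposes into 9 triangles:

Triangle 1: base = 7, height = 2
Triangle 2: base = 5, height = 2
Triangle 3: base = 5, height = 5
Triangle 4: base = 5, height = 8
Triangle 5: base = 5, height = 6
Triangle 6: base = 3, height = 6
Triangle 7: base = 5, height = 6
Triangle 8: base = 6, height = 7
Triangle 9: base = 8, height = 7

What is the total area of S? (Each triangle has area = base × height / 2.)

(1/2)×7×2 + (1/2)×5×2 + (1/2)×5×5 + (1/2)×5×8 + (1/2)×5×6 + (1/2)×3×6 + (1/2)×5×6 + (1/2)×6×7 + (1/2)×8×7 = 132.5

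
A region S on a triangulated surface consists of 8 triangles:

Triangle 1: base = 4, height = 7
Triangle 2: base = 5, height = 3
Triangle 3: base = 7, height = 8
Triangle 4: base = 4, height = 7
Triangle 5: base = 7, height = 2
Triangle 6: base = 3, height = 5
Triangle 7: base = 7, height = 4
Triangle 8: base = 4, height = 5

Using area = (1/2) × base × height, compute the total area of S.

(1/2)×4×7 + (1/2)×5×3 + (1/2)×7×8 + (1/2)×4×7 + (1/2)×7×2 + (1/2)×3×5 + (1/2)×7×4 + (1/2)×4×5 = 102.0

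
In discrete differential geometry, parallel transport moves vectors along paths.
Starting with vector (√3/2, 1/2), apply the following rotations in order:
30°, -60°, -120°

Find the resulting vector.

Total rotation: 30° + (-60°) + (-120°) = -150°. Final vector: (-0.5000, -0.8660)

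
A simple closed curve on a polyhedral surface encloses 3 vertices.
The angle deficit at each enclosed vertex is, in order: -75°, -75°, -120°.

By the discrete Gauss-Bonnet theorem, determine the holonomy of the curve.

Holonomy = total enclosed curvature = (-75°) + (-75°) + (-120°) = -270°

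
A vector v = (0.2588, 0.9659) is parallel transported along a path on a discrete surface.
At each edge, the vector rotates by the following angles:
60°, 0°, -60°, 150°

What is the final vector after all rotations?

Total rotation: 60° + 0° + (-60°) + 150° = 150°. Final vector: (-0.7071, -0.7071)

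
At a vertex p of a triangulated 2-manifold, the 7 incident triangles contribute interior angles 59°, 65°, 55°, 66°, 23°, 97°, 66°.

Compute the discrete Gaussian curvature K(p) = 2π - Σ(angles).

Sum of angles = 431°. K = 360° - 431° = -71° = -71π/180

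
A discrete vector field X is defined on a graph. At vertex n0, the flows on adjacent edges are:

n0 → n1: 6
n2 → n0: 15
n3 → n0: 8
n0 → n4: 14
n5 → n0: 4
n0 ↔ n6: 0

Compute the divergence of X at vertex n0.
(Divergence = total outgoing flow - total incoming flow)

Divergence = sum of outgoing flows = 6 + (-15) + (-8) + 14 + (-4) + 0 = -7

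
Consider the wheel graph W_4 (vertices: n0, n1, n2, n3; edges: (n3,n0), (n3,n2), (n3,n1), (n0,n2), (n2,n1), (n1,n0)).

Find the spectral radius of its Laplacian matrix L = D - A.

The wheel W_4 is the join K_1 ∨ C_3 (a hub joined to every vertex of a cycle of length 3). For a join G ∨ H (G on p vertices, H on q vertices) the Laplacian spectrum is 0, p+q, the eigenvalues of L(G) other than one 0 each shifted by +q, and the eigenvalues of L(H) other than one 0 each shifted by +p. With G = K_1 (p = 1, nothing left after dropping its 0) and H = C_3 (q = 3, eigenvalues 2 − 2cos(2πk/3), k = 0, …, 2; drop k = 0), the spectrum of W_4 is 0, 4, and 1 + (2 − 2cos(2πk/3)) = 3 − 2cos(2πk/3) for k = 1, …, 2:
k=1: 3 − 2cos(2π/3) = 4.0; k=2: 3 − 2cos(4π/3) = 4.0.
Laplacian eigenvalues: [0.0, 4.0, 4.0, 4.0]. Largest eigenvalue (spectral radius) = 4.0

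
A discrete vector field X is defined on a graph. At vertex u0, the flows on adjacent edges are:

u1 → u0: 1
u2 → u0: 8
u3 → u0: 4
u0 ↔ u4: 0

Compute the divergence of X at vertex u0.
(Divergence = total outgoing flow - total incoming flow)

Divergence = sum of outgoing flows = (-1) + (-8) + (-4) + 0 = -13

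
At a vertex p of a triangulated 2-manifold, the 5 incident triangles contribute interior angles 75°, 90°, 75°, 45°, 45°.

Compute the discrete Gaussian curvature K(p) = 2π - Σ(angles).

Sum of angles = 330°. K = 360° - 330° = 30° = π/6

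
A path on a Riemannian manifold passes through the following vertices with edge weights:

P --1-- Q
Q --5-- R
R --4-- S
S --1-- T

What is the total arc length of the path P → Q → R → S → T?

Arc length = 1 + 5 + 4 + 1 = 11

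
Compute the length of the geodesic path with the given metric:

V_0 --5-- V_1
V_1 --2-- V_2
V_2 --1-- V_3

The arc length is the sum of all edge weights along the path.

Arc length = 5 + 2 + 1 = 8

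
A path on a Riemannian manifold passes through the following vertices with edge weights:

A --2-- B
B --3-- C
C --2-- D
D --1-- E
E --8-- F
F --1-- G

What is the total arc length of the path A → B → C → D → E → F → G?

Arc length = 2 + 3 + 2 + 1 + 8 + 1 = 17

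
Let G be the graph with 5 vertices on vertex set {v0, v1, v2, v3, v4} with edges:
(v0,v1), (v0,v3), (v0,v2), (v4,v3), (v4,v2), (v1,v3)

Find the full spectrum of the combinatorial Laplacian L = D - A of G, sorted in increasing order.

Degrees: deg(v0) = 3, deg(v1) = 2, deg(v2) = 2, deg(v3) = 3, deg(v4) = 2.
L = D − A with rows/columns ordered (v0, v1, v2, v3, v4):
  [ 3, -1, -1, -1,  0]
  [-1,  2,  0, -1,  0]
  [-1,  0,  2,  0, -1]
  [-1, -1,  0,  3, -1]
  [ 0,  0, -1, -1,  2]
Characteristic polynomial: det(λI − L) = λ(λ² − 5λ + 5)(λ² − 7λ + 11).
Roots: λ = 0; (λ² − 5λ + 5) = 0 ⇒ λ = (5 ± √5)/2 ≈ 1.382, 3.618; (λ² − 7λ + 11) = 0 ⇒ λ = (7 ± √5)/2 ≈ 2.382, 4.618.
(Check: the roots sum (with multiplicity) to 12, matching trace L = Σdeg = 2·6 = 12.)
Laplacian eigenvalues (increasing order): [0.0, 1.382, 2.382, 3.618, 4.618]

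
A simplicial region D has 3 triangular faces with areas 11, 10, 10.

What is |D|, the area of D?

11 + 10 + 10 = 31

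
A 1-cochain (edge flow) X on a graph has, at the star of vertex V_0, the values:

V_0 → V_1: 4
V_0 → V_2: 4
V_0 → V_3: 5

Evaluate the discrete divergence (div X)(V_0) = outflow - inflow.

Divergence = sum of outgoing flows = 4 + 4 + 5 = 13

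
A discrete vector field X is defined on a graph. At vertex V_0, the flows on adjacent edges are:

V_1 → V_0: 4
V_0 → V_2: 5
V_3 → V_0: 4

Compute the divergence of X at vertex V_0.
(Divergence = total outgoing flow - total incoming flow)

Divergence = sum of outgoing flows = (-4) + 5 + (-4) = -3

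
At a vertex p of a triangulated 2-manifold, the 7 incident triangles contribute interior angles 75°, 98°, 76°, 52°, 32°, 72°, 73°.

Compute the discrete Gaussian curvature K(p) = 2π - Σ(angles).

Sum of angles = 478°. K = 360° - 478° = -118° = -59π/90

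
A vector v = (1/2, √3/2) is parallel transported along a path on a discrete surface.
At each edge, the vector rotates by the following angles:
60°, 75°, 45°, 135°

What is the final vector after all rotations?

Total rotation: 60° + 75° + 45° + 135° = 315° ≡ -45° (mod 360°). Final vector: (0.9659, 0.2588)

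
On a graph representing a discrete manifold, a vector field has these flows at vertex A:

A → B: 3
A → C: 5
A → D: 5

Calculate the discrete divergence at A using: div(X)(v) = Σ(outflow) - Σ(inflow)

Divergence = sum of outgoing flows = 3 + 5 + 5 = 13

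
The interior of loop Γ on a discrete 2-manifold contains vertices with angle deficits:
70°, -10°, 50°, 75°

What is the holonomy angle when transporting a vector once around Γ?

Holonomy = total enclosed curvature = 70° + (-10°) + 50° + 75° = 185°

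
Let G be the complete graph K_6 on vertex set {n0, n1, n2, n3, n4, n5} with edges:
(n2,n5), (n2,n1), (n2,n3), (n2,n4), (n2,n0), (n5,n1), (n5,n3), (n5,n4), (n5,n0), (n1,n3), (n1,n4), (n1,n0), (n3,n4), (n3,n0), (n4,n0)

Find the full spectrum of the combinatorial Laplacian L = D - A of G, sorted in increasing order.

For the complete graph K_n, L = nI − J (J = all-ones matrix). J has eigenvalues n (once, eigenvector 𝟙) and 0 (multiplicity n−1), so L has eigenvalues 0 (once) and n (multiplicity n−1). Here n = 6: eigenvalue 0 once and 6 with multiplicity 5.
Laplacian eigenvalues (increasing order): [0.0, 6.0, 6.0, 6.0, 6.0, 6.0]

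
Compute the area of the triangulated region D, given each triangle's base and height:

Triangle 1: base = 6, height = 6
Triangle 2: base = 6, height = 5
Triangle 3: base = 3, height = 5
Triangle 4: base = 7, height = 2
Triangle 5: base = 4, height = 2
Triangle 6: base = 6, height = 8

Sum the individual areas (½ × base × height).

(1/2)×6×6 + (1/2)×6×5 + (1/2)×3×5 + (1/2)×7×2 + (1/2)×4×2 + (1/2)×6×8 = 75.5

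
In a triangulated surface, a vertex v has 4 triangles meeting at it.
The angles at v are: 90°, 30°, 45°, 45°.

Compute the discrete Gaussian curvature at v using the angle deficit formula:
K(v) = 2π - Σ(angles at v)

Sum of angles = 210°. K = 360° - 210° = 150° = 5π/6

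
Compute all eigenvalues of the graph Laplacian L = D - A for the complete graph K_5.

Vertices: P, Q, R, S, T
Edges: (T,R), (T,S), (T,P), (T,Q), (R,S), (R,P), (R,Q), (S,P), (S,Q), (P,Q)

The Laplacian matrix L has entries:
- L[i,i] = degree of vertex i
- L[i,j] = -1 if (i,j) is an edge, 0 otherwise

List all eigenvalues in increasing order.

For the complete graph K_n, L = nI − J (J = all-ones matrix). J has eigenvalues n (once, eigenvector 𝟙) and 0 (multiplicity n−1), so L has eigenvalues 0 (once) and n (multiplicity n−1). Here n = 5: eigenvalue 0 once and 5 with multiplicity 4.
Laplacian eigenvalues (increasing order): [0.0, 5.0, 5.0, 5.0, 5.0]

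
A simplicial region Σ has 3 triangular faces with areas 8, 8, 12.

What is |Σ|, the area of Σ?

8 + 8 + 12 = 28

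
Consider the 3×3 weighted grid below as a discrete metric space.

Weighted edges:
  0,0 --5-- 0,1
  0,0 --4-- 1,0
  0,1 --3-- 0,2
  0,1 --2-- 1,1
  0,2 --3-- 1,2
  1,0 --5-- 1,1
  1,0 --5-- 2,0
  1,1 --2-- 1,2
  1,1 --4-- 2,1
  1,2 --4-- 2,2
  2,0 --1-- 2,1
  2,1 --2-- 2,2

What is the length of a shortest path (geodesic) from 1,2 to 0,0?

Shortest path: 1,2 → 1,1 → 0,1 → 0,0, total weight = 9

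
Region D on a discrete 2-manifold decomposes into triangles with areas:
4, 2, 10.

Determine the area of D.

4 + 2 + 10 = 16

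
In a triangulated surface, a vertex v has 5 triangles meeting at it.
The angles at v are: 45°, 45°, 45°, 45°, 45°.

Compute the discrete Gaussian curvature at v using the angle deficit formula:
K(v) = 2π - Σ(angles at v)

Sum of angles = 225°. K = 360° - 225° = 135°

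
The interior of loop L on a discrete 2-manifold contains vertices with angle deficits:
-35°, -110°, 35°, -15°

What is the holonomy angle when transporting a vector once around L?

Holonomy = total enclosed curvature = (-35°) + (-110°) + 35° + (-15°) = -125°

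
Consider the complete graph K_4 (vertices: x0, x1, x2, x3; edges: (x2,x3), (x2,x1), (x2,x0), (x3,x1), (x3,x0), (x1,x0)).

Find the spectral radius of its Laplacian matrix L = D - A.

For the complete graph K_n, L = nI − J (J = all-ones matrix). J has eigenvalues n (once, eigenvector 𝟙) and 0 (multiplicity n−1), so L has eigenvalues 0 (once) and n (multiplicity n−1). Here n = 4: eigenvalue 0 once and 4 with multiplicity 3.
Laplacian eigenvalues: [0.0, 4.0, 4.0, 4.0]. Largest eigenvalue (spectral radius) = 4.0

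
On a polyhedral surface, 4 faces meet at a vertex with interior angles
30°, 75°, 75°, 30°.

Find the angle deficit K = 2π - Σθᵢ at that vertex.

Sum of angles = 210°. K = 360° - 210° = 150° = 5π/6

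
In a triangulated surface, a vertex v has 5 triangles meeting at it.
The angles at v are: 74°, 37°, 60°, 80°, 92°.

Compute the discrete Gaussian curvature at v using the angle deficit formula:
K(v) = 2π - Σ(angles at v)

Sum of angles = 343°. K = 360° - 343° = 17° = 17π/180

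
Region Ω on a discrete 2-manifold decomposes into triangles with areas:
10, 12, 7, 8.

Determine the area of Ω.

10 + 12 + 7 + 8 = 37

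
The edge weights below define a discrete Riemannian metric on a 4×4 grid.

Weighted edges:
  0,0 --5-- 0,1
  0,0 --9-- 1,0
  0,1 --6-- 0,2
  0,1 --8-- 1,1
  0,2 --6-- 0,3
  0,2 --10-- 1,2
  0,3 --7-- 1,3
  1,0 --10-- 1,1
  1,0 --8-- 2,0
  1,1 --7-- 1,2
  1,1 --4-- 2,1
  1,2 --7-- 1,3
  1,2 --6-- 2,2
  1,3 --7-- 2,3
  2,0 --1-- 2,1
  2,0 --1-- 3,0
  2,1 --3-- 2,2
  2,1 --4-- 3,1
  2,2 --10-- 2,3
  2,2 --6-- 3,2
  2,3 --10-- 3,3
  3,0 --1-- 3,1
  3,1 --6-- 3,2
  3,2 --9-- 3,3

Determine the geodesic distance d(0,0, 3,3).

Shortest path: 0,0 → 1,0 → 2,0 → 3,0 → 3,1 → 3,2 → 3,3, total weight = 34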